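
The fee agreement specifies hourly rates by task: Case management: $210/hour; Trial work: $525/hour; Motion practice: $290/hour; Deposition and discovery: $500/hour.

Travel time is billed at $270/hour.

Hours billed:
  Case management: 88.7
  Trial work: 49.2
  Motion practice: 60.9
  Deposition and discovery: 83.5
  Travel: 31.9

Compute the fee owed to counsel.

$112,481.00

Case management: 88.7 × $210 = $18,627.00
Trial work: 49.2 × $525 = $25,830.00
Motion practice: 60.9 × $290 = $17,661.00
Deposition and discovery: 83.5 × $500 = $41,750.00
Subtotal: $18,627.00 + $25,830.00 + $17,661.00 + $41,750.00 = $103,868.00
Travel: 31.9 × $270 = $8,613.00
Total: $103,868.00 + $8,613.00 = $112,481.00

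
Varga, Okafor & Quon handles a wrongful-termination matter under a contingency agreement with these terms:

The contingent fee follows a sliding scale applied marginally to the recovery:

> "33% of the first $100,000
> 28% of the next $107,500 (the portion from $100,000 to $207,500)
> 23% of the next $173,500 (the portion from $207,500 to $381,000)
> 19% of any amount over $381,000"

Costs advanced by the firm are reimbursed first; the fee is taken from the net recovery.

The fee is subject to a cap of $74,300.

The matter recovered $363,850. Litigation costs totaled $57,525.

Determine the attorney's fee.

Fee base (net of costs): $363,850 − $57,525 = $306,325
First $100,000 at 33% = $33,000.00
Next $107,500 at 28% = $30,100.00
Remaining $98,825 at 23% = $22,729.75
Fee: $33,000.00 + $30,100.00 + $22,729.75 = $85,829.75
$85,829.75 exceeds the $74,300 cap, so the fee is capped at $74,300.00.

$74,300.00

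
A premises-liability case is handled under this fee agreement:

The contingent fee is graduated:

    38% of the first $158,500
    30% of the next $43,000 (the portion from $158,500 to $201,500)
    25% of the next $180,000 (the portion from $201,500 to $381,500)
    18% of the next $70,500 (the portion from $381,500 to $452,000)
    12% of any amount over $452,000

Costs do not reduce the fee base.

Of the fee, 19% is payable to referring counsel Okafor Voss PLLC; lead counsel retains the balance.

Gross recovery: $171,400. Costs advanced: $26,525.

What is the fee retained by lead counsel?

$51,921.00

Fee base is the gross recovery, $171,400; costs are reimbursed separately.
First $158,500 at 38% = $60,230.00
Remaining $12,900 at 30% = $3,870.00
Fee: $60,230.00 + $3,870.00 = $64,100.00
Referral share: 19% of $64,100.00 = $12,179.00; lead counsel retains $64,100.00 − $12,179.00 = $51,921.00.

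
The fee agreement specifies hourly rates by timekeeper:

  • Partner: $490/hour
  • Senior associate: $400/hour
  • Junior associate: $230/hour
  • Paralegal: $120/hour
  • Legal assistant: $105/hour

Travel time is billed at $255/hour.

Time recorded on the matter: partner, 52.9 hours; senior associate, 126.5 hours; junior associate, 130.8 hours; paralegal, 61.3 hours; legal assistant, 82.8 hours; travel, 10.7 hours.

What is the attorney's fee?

Partner: 52.9 × $490 = $25,921.00
Senior associate: 126.5 × $400 = $50,600.00
Junior associate: 130.8 × $230 = $30,084.00
Paralegal: 61.3 × $120 = $7,356.00
Legal assistant: 82.8 × $105 = $8,694.00
Subtotal: $25,921.00 + $50,600.00 + $30,084.00 + $7,356.00 + $8,694.00 = $122,655.00
Travel: 10.7 × $255 = $2,728.50
Total: $122,655.00 + $2,728.50 = $125,383.50

$125,383.50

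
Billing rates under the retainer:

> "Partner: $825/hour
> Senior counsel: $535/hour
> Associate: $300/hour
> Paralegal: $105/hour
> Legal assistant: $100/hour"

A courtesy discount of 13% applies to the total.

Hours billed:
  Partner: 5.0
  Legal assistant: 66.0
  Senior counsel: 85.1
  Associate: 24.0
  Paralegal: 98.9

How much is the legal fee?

$64,239.06

Partner: 5.0 × $825 = $4,125.00
Senior counsel: 85.1 × $535 = $45,528.50
Associate: 24.0 × $300 = $7,200.00
Paralegal: 98.9 × $105 = $10,384.50
Legal assistant: 66.0 × $100 = $6,600.00
Subtotal: $73,838.00
Less 13% discount: −$9,598.94
Total: $73,838.00 − $9,598.94 = $64,239.06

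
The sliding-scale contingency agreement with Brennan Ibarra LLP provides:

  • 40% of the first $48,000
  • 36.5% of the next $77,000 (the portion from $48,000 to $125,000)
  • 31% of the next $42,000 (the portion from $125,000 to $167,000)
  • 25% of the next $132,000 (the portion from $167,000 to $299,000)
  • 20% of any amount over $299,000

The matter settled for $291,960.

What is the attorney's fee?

First $48,000 at 40% = $19,200.00
Next $77,000 at 36.5% = $28,105.00
Next $42,000 at 31% = $13,020.00
Remaining $124,960 at 25% = $31,240.00
Fee: $19,200.00 + $28,105.00 + $13,020.00 + $31,240.00 = $91,565.00

$91,565.00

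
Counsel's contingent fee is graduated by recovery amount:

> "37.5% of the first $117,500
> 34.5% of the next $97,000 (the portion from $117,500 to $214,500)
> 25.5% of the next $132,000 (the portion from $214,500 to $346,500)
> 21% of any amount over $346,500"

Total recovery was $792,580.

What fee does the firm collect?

First $117,500 at 37.5% = $44,062.50
Next $97,000 at 34.5% = $33,465.00
Next $132,000 at 25.5% = $33,660.00
Remaining $446,080 at 21% = $93,676.80
Fee: $44,062.50 + $33,465.00 + $33,660.00 + $93,676.80 = $204,864.30

$204,864.30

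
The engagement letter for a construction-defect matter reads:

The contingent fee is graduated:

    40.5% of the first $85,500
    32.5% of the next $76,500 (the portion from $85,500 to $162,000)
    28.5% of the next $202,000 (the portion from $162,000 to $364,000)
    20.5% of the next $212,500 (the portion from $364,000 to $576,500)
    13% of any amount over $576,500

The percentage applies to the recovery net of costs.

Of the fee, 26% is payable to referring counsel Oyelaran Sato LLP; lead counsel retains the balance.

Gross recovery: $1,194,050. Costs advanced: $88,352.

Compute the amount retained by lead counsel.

Fee base (net of costs): $1,194,050 − $88,352 = $1,105,698
First $85,500 at 40.5% = $34,627.50
Next $76,500 at 32.5% = $24,862.50
Next $202,000 at 28.5% = $57,570.00
Next $212,500 at 20.5% = $43,562.50
Remaining $529,198 at 13% = $68,795.74
Fee: $34,627.50 + $24,862.50 + $57,570.00 + $43,562.50 + $68,795.74 = $229,418.24
Referral share: 26% of $229,418.24 = $59,648.74; lead counsel retains $229,418.24 − $59,648.74 = $169,769.50.

$169,769.50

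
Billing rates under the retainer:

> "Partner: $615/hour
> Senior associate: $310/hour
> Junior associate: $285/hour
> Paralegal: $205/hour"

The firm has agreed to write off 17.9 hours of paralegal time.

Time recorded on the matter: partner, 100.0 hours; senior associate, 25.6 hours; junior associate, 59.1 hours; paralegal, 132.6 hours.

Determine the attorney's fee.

$109,793.00

Partner: 100.0 × $615 = $61,500.00
Senior associate: 25.6 × $310 = $7,936.00
Junior associate: 59.1 × $285 = $16,843.50
Paralegal: 132.6 × $205 = $27,183.00
Subtotal: $113,462.50
Write-off: 17.9 × $205 = $3,669.50
Total: $113,462.50 − $3,669.50 = $109,793.00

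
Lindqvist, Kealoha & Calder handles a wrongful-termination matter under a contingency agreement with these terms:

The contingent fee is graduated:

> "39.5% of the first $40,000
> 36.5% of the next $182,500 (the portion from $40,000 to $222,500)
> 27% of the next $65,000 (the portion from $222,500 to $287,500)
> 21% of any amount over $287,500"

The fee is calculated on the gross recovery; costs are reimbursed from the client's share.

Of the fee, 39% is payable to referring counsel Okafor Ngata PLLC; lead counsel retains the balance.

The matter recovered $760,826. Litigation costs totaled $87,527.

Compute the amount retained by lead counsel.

$121,610.19

Fee base is the gross recovery, $760,826; costs are reimbursed separately.
First $40,000 at 39.5% = $15,800.00
Next $182,500 at 36.5% = $66,612.50
Next $65,000 at 27% = $17,550.00
Remaining $473,326 at 21% = $99,398.46
Fee: $15,800.00 + $66,612.50 + $17,550.00 + $99,398.46 = $199,360.96
Referral share: 39% of $199,360.96 = $77,750.77; lead counsel retains $199,360.96 − $77,750.77 = $121,610.19.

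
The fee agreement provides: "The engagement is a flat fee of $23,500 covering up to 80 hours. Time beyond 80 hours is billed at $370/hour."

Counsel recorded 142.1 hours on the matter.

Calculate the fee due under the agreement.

Flat fee: $23,500.00
Excess hours: 142.1 − 80 = 62.1
Overrun: 62.1 × $370 = $22,977.00
Total: $23,500.00 + $22,977.00 = $46,477.00

$46,477.00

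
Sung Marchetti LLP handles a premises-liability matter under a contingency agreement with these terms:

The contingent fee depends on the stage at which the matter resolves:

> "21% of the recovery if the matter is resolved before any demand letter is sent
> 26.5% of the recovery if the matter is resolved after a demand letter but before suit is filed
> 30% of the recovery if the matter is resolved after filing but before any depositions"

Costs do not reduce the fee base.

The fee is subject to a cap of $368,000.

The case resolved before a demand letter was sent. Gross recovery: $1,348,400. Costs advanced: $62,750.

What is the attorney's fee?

$283,164.00

Fee base is the gross recovery, $1,348,400; costs are reimbursed separately.
The matter resolved before a demand letter was sent, so the 21% rate applies.
$1,348,400 × 21% = $283,164.00
$283,164.00 is under the $368,000 cap.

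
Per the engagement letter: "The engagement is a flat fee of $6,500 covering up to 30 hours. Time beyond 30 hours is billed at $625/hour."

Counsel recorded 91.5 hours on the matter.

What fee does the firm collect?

$44,937.50

Flat fee: $6,500.00
Excess hours: 91.5 − 30 = 61.5
Overrun: 61.5 × $625 = $38,437.50
Total: $6,500.00 + $38,437.50 = $44,937.50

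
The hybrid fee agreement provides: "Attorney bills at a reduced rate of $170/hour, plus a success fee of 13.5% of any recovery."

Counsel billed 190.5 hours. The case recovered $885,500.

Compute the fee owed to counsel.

Hourly: 190.5 × $170 = $32,385.00
Success fee: 13.5% of $885,500 = $119,542.50
Total: $32,385.00 + $119,542.50 = $151,927.50

$151,927.50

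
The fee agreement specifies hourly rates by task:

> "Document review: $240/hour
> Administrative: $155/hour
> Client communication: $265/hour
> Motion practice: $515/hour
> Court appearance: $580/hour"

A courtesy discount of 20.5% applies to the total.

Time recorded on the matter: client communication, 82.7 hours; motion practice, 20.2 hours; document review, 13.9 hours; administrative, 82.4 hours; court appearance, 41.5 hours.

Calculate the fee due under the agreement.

Document review: 13.9 × $240 = $3,336.00
Administrative: 82.4 × $155 = $12,772.00
Client communication: 82.7 × $265 = $21,915.50
Motion practice: 20.2 × $515 = $10,403.00
Court appearance: 41.5 × $580 = $24,070.00
Subtotal: $72,496.50
Less 20.5% discount: −$14,861.78
Total: $72,496.50 − $14,861.78 = $57,634.72

$57,634.72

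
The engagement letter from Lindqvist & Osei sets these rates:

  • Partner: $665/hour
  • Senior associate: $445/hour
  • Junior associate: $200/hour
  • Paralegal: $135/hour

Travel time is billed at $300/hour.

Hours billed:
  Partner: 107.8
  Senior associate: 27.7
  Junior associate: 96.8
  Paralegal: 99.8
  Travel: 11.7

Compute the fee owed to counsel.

$120,356.50

Partner: 107.8 × $665 = $71,687.00
Senior associate: 27.7 × $445 = $12,326.50
Junior associate: 96.8 × $200 = $19,360.00
Paralegal: 99.8 × $135 = $13,473.00
Subtotal: $71,687.00 + $12,326.50 + $19,360.00 + $13,473.00 = $116,846.50
Travel: 11.7 × $300 = $3,510.00
Total: $116,846.50 + $3,510.00 = $120,356.50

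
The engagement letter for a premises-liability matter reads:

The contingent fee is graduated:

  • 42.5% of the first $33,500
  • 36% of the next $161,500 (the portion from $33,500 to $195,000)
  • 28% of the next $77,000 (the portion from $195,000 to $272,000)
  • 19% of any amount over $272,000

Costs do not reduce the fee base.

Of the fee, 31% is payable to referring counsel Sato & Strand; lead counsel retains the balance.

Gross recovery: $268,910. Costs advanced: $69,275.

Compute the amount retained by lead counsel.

$64,219.89

Fee base is the gross recovery, $268,910; costs are reimbursed separately.
First $33,500 at 42.5% = $14,237.50
Next $161,500 at 36% = $58,140.00
Remaining $73,910 at 28% = $20,694.80
Fee: $14,237.50 + $58,140.00 + $20,694.80 = $93,072.30
Referral share: 31% of $93,072.30 = $28,852.41; lead counsel retains $93,072.30 − $28,852.41 = $64,219.89.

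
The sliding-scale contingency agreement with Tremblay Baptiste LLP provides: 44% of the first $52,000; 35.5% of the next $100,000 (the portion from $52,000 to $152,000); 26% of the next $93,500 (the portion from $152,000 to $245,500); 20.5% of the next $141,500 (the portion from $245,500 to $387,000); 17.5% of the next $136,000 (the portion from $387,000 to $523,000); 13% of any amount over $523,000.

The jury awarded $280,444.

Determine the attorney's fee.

First $52,000 at 44% = $22,880.00
Next $100,000 at 35.5% = $35,500.00
Next $93,500 at 26% = $24,310.00
Remaining $34,944 at 20.5% = $7,163.52
Fee: $22,880.00 + $35,500.00 + $24,310.00 + $7,163.52 = $89,853.52

$89,853.52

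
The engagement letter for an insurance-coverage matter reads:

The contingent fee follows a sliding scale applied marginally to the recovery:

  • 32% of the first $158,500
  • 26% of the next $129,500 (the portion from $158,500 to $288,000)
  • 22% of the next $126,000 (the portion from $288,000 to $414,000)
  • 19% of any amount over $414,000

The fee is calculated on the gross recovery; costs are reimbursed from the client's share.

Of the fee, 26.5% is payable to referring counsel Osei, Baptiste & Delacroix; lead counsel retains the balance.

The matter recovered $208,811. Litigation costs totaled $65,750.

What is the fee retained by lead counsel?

Fee base is the gross recovery, $208,811; costs are reimbursed separately.
First $158,500 at 32% = $50,720.00
Remaining $50,311 at 26% = $13,080.86
Fee: $50,720.00 + $13,080.86 = $63,800.86
Referral share: 26.5% of $63,800.86 = $16,907.23; lead counsel retains $63,800.86 − $16,907.23 = $46,893.63.

$46,893.63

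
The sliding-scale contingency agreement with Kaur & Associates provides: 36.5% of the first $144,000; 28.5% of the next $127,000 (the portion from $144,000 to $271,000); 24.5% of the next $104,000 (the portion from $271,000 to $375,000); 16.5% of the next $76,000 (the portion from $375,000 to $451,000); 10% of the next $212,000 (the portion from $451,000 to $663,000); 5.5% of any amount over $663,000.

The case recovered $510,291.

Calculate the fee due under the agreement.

First $144,000 at 36.5% = $52,560.00
Next $127,000 at 28.5% = $36,195.00
Next $104,000 at 24.5% = $25,480.00
Next $76,000 at 16.5% = $12,540.00
Remaining $59,291 at 10% = $5,929.10
Fee: $52,560.00 + $36,195.00 + $25,480.00 + $12,540.00 + $5,929.10 = $132,704.10

$132,704.10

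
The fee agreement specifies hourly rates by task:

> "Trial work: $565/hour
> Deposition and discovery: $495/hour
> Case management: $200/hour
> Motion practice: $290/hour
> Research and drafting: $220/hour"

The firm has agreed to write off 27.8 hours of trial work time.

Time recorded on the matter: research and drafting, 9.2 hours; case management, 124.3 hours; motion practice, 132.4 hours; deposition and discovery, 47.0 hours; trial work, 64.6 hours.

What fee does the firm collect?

Trial work: 64.6 × $565 = $36,499.00
Deposition and discovery: 47.0 × $495 = $23,265.00
Case management: 124.3 × $200 = $24,860.00
Motion practice: 132.4 × $290 = $38,396.00
Research and drafting: 9.2 × $220 = $2,024.00
Subtotal: $125,044.00
Write-off: 27.8 × $565 = $15,707.00
Total: $125,044.00 − $15,707.00 = $109,337.00

$109,337.00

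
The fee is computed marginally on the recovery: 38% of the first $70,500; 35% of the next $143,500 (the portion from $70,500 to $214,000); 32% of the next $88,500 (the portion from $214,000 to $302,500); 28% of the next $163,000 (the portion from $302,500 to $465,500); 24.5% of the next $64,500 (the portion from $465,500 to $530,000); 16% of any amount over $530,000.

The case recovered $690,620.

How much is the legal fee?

First $70,500 at 38% = $26,790.00
Next $143,500 at 35% = $50,225.00
Next $88,500 at 32% = $28,320.00
Next $163,000 at 28% = $45,640.00
Next $64,500 at 24.5% = $15,802.50
Remaining $160,620 at 16% = $25,699.20
Fee: $26,790.00 + $50,225.00 + $28,320.00 + $45,640.00 + $15,802.50 + $25,699.20 = $192,476.70

$192,476.70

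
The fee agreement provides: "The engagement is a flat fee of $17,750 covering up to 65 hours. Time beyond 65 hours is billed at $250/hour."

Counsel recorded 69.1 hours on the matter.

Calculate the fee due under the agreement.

$18,775.00

Flat fee: $17,750.00
Excess hours: 69.1 − 65 = 4.1
Overrun: 4.1 × $250 = $1,025.00
Total: $17,750.00 + $1,025.00 = $18,775.00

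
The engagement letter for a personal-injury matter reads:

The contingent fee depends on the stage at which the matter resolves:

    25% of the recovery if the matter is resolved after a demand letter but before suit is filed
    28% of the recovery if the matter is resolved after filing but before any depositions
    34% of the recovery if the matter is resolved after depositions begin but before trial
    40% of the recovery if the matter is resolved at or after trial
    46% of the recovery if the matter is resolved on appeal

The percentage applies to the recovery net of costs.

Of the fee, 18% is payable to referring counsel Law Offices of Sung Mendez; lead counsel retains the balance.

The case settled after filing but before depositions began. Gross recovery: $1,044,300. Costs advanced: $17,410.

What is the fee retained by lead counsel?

$235,773.94

Fee base (net of costs): $1,044,300 − $17,410 = $1,026,890
The matter settled after filing but before depositions began, so the 28% rate applies.
$1,026,890 × 28% = $287,529.20
Referral share: 18% of $287,529.20 = $51,755.26; lead counsel retains $287,529.20 − $51,755.26 = $235,773.94.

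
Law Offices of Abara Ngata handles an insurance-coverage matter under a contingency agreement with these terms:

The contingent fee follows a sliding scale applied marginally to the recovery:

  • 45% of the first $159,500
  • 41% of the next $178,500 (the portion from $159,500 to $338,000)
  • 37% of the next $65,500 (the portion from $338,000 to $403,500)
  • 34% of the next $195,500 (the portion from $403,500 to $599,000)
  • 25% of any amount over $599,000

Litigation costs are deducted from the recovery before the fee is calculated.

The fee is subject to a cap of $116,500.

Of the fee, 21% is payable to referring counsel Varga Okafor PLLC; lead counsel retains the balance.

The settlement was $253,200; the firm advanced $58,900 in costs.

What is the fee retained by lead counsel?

Fee base (net of costs): $253,200 − $58,900 = $194,300
First $159,500 at 45% = $71,775.00
Remaining $34,800 at 41% = $14,268.00
Fee: $71,775.00 + $14,268.00 = $86,043.00
$86,043.00 is under the $116,500 cap.
Referral share: 21% of $86,043.00 = $18,069.03; lead counsel retains $86,043.00 − $18,069.03 = $67,973.97.

$67,973.97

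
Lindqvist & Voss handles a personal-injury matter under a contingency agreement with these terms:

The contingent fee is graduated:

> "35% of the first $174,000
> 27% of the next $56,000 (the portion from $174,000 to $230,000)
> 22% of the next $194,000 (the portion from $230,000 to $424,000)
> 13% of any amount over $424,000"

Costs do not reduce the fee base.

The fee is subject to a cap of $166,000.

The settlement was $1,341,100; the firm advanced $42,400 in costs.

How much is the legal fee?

Fee base is the gross recovery, $1,341,100; costs are reimbursed separately.
First $174,000 at 35% = $60,900.00
Next $56,000 at 27% = $15,120.00
Next $194,000 at 22% = $42,680.00
Remaining $917,100 at 13% = $119,223.00
Fee: $60,900.00 + $15,120.00 + $42,680.00 + $119,223.00 = $237,923.00
$237,923.00 exceeds the $166,000 cap, so the fee is capped at $166,000.00.

$166,000.00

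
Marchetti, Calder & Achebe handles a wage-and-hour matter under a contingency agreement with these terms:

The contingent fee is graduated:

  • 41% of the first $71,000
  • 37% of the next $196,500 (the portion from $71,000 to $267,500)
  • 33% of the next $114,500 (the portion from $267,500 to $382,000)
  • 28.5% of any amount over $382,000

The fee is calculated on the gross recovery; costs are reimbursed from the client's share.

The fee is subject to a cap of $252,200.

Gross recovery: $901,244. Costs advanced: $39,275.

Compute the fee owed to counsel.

Fee base is the gross recovery, $901,244; costs are reimbursed separately.
First $71,000 at 41% = $29,110.00
Next $196,500 at 37% = $72,705.00
Next $114,500 at 33% = $37,785.00
Remaining $519,244 at 28.5% = $147,984.54
Fee: $29,110.00 + $72,705.00 + $37,785.00 + $147,984.54 = $287,584.54
$287,584.54 exceeds the $252,200 cap, so the fee is capped at $252,200.00.

$252,200.00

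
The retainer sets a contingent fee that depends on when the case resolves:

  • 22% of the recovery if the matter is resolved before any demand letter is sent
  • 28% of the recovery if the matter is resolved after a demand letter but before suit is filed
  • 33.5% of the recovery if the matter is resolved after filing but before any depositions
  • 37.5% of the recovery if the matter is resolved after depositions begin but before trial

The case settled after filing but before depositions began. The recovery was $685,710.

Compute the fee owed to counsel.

The matter settled after filing but before depositions began, so the 33.5% rate applies.
$685,710 × 33.5% = $229,712.85

$229,712.85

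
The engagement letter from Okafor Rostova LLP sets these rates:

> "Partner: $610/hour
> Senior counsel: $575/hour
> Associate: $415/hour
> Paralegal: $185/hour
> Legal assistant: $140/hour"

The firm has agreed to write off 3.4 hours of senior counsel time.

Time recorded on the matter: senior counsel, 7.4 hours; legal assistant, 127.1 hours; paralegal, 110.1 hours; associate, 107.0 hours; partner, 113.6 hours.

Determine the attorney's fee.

$154,163.50

Partner: 113.6 × $610 = $69,296.00
Senior counsel: 7.4 × $575 = $4,255.00
Associate: 107.0 × $415 = $44,405.00
Paralegal: 110.1 × $185 = $20,368.50
Legal assistant: 127.1 × $140 = $17,794.00
Subtotal: $156,118.50
Write-off: 3.4 × $575 = $1,955.00
Total: $156,118.50 − $1,955.00 = $154,163.50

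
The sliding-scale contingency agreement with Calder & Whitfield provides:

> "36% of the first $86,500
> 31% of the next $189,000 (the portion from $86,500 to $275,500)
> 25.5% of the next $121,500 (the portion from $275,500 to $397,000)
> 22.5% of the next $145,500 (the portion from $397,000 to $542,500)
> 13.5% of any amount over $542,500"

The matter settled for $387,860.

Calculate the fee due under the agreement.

First $86,500 at 36% = $31,140.00
Next $189,000 at 31% = $58,590.00
Remaining $112,360 at 25.5% = $28,651.80
Fee: $31,140.00 + $58,590.00 + $28,651.80 = $118,381.80

$118,381.80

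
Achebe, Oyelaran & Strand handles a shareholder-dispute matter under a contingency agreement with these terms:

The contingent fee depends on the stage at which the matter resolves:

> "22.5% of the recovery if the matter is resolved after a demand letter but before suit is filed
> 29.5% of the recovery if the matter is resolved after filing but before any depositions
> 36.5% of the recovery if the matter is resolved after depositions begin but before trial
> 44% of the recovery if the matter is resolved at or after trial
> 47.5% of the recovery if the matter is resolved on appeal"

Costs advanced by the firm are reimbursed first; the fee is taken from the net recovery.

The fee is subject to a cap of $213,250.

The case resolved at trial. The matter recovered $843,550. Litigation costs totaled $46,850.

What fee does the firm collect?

Fee base (net of costs): $843,550 − $46,850 = $796,700
The matter resolved at trial, so the 44% rate applies.
$796,700 × 44% = $350,548.00
$350,548.00 exceeds the $213,250 cap, so the fee is capped at $213,250.00.

$213,250.00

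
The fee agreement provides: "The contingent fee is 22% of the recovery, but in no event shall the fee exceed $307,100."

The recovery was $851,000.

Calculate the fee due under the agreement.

$187,220.00

22% of $851,000 = $187,220.00
That is under the $307,100 cap.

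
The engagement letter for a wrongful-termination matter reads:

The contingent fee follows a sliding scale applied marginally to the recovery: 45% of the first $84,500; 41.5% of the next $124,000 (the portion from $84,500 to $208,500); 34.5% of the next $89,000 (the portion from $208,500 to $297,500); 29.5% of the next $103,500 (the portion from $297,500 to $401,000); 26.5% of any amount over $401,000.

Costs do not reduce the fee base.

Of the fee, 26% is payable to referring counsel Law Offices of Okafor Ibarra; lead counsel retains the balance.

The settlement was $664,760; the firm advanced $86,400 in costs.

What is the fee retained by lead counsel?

Fee base is the gross recovery, $664,760; costs are reimbursed separately.
First $84,500 at 45% = $38,025.00
Next $124,000 at 41.5% = $51,460.00
Next $89,000 at 34.5% = $30,705.00
Next $103,500 at 29.5% = $30,532.50
Remaining $263,760 at 26.5% = $69,896.40
Fee: $38,025.00 + $51,460.00 + $30,705.00 + $30,532.50 + $69,896.40 = $220,618.90
Referral share: 26% of $220,618.90 = $57,360.91; lead counsel retains $220,618.90 − $57,360.91 = $163,257.99.

$163,257.99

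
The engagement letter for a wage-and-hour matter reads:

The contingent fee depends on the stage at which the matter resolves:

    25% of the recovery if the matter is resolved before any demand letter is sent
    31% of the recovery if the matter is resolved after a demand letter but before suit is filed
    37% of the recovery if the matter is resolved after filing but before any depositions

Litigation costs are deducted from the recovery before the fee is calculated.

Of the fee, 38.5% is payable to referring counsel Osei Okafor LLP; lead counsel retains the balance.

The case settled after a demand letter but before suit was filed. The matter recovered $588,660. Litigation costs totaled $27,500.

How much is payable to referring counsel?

$66,974.45

Fee base (net of costs): $588,660 − $27,500 = $561,160
The matter settled after a demand letter but before suit was filed, so the 31% rate applies.
$561,160 × 31% = $173,959.60
Referral share: 38.5% of $173,959.60 = $66,974.45; lead counsel retains $173,959.60 − $66,974.45 = $106,985.15.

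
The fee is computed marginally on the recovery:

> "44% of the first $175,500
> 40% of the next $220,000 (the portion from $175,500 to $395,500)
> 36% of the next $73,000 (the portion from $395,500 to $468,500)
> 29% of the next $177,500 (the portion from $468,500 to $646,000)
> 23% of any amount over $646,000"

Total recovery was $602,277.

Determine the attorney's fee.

First $175,500 at 44% = $77,220.00
Next $220,000 at 40% = $88,000.00
Next $73,000 at 36% = $26,280.00
Remaining $133,777 at 29% = $38,795.33
Fee: $77,220.00 + $88,000.00 + $26,280.00 + $38,795.33 = $230,295.33

$230,295.33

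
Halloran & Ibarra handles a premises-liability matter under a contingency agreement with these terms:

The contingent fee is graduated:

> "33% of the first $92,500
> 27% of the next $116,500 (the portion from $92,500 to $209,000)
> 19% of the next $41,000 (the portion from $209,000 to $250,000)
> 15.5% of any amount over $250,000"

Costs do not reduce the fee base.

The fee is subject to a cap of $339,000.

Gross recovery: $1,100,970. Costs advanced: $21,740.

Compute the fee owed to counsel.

$201,670.35

Fee base is the gross recovery, $1,100,970; costs are reimbursed separately.
First $92,500 at 33% = $30,525.00
Next $116,500 at 27% = $31,455.00
Next $41,000 at 19% = $7,790.00
Remaining $850,970 at 15.5% = $131,900.35
Fee: $30,525.00 + $31,455.00 + $7,790.00 + $131,900.35 = $201,670.35
$201,670.35 is under the $339,000 cap.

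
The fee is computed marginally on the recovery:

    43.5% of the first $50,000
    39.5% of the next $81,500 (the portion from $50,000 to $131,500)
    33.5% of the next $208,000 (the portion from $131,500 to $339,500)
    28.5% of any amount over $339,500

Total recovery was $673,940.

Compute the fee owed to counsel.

$218,937.90

First $50,000 at 43.5% = $21,750.00
Next $81,500 at 39.5% = $32,192.50
Next $208,000 at 33.5% = $69,680.00
Remaining $334,440 at 28.5% = $95,315.40
Fee: $21,750.00 + $32,192.50 + $69,680.00 + $95,315.40 = $218,937.90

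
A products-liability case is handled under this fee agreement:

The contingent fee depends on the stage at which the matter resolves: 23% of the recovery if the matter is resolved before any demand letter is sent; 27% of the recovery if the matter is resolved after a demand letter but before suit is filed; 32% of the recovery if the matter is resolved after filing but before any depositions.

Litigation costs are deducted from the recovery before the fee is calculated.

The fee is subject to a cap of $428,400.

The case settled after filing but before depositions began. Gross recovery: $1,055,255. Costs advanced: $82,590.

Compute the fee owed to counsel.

$311,252.80

Fee base (net of costs): $1,055,255 − $82,590 = $972,665
The matter settled after filing but before depositions began, so the 32% rate applies.
$972,665 × 32% = $311,252.80
$311,252.80 is under the $428,400 cap.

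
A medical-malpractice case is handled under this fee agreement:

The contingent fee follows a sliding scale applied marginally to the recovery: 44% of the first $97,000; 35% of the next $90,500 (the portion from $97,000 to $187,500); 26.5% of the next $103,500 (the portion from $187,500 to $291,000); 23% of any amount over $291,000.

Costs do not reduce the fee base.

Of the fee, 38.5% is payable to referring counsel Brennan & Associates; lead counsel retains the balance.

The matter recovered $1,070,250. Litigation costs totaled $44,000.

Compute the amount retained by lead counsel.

$172,821.15

Fee base is the gross recovery, $1,070,250; costs are reimbursed separately.
First $97,000 at 44% = $42,680.00
Next $90,500 at 35% = $31,675.00
Next $103,500 at 26.5% = $27,427.50
Remaining $779,250 at 23% = $179,227.50
Fee: $42,680.00 + $31,675.00 + $27,427.50 + $179,227.50 = $281,010.00
Referral share: 38.5% of $281,010.00 = $108,188.85; lead counsel retains $281,010.00 − $108,188.85 = $172,821.15.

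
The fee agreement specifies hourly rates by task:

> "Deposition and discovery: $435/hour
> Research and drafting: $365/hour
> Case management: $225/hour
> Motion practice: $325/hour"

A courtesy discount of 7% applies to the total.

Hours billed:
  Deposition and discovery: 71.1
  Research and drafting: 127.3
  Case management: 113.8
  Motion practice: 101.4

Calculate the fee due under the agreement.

$126,436.29

Deposition and discovery: 71.1 × $435 = $30,928.50
Research and drafting: 127.3 × $365 = $46,464.50
Case management: 113.8 × $225 = $25,605.00
Motion practice: 101.4 × $325 = $32,955.00
Subtotal: $135,953.00
Less 7% discount: −$9,516.71
Total: $135,953.00 − $9,516.71 = $126,436.29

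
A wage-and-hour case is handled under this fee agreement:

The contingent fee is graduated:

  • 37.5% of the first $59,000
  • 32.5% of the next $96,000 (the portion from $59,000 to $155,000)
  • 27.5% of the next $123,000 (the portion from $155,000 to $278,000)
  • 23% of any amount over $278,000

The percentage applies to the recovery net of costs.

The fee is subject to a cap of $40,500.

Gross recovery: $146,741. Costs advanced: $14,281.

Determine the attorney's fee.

Fee base (net of costs): $146,741 − $14,281 = $132,460
First $59,000 at 37.5% = $22,125.00
Remaining $73,460 at 32.5% = $23,874.50
Fee: $22,125.00 + $23,874.50 = $45,999.50
$45,999.50 exceeds the $40,500 cap, so the fee is capped at $40,500.00.

$40,500.00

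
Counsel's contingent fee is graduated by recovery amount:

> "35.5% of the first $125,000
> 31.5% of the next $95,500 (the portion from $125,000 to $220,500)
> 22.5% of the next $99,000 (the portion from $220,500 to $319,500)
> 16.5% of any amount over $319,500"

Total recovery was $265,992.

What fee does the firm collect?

First $125,000 at 35.5% = $44,375.00
Next $95,500 at 31.5% = $30,082.50
Remaining $45,492 at 22.5% = $10,235.70
Fee: $44,375.00 + $30,082.50 + $10,235.70 = $84,693.20

$84,693.20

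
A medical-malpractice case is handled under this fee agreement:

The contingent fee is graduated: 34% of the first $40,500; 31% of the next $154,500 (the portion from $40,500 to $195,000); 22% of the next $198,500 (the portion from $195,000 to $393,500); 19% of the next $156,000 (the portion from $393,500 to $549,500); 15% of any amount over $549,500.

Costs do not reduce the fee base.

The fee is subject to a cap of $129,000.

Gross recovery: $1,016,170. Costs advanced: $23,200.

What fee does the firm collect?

$129,000.00

Fee base is the gross recovery, $1,016,170; costs are reimbursed separately.
First $40,500 at 34% = $13,770.00
Next $154,500 at 31% = $47,895.00
Next $198,500 at 22% = $43,670.00
Next $156,000 at 19% = $29,640.00
Remaining $466,670 at 15% = $70,000.50
Fee: $13,770.00 + $47,895.00 + $43,670.00 + $29,640.00 + $70,000.50 = $204,975.50
$204,975.50 exceeds the $129,000 cap, so the fee is capped at $129,000.00.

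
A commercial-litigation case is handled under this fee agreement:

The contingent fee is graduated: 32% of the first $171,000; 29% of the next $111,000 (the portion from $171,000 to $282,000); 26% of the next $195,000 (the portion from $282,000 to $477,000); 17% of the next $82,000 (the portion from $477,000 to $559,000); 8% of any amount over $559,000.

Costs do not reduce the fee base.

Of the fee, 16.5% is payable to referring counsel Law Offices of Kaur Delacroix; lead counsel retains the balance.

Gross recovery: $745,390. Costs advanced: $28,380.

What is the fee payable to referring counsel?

Fee base is the gross recovery, $745,390; costs are reimbursed separately.
First $171,000 at 32% = $54,720.00
Next $111,000 at 29% = $32,190.00
Next $195,000 at 26% = $50,700.00
Next $82,000 at 17% = $13,940.00
Remaining $186,390 at 8% = $14,911.20
Fee: $54,720.00 + $32,190.00 + $50,700.00 + $13,940.00 + $14,911.20 = $166,461.20
Referral share: 16.5% of $166,461.20 = $27,466.10; lead counsel retains $166,461.20 − $27,466.10 = $138,995.10.

$27,466.10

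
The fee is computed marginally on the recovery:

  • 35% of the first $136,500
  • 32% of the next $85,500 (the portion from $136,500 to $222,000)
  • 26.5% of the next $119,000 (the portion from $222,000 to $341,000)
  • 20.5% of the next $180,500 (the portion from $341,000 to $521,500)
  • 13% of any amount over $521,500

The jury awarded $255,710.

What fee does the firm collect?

$84,068.15

First $136,500 at 35% = $47,775.00
Next $85,500 at 32% = $27,360.00
Remaining $33,710 at 26.5% = $8,933.15
Fee: $47,775.00 + $27,360.00 + $8,933.15 = $84,068.15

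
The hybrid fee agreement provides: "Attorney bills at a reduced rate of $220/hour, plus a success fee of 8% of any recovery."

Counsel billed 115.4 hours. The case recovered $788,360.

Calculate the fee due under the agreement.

Hourly: 115.4 × $220 = $25,388.00
Success fee: 8% of $788,360 = $63,068.80
Total: $25,388.00 + $63,068.80 = $88,456.80

$88,456.80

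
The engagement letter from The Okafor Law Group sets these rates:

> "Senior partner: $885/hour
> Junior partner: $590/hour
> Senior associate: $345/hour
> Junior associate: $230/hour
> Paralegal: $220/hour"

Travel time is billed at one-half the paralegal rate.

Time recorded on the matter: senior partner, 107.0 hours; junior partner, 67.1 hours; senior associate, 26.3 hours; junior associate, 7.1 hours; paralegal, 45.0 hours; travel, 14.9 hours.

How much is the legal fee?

$156,529.50

Senior partner: 107.0 × $885 = $94,695.00
Junior partner: 67.1 × $590 = $39,589.00
Senior associate: 26.3 × $345 = $9,073.50
Junior associate: 7.1 × $230 = $1,633.00
Paralegal: 45.0 × $220 = $9,900.00
Subtotal: $94,695.00 + $39,589.00 + $9,073.50 + $1,633.00 + $9,900.00 = $154,890.50
Travel: 14.9 × ($220 ÷ 2) = 14.9 × $110.00 = $1,639.00
Total: $154,890.50 + $1,639.00 = $156,529.50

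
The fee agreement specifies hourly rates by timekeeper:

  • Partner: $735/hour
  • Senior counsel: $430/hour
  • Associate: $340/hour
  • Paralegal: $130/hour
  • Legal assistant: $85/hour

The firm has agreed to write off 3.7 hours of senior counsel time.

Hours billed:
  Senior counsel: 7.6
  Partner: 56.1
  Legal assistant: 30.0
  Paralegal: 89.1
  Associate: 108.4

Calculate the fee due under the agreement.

Partner: 56.1 × $735 = $41,233.50
Senior counsel: 7.6 × $430 = $3,268.00
Associate: 108.4 × $340 = $36,856.00
Paralegal: 89.1 × $130 = $11,583.00
Legal assistant: 30.0 × $85 = $2,550.00
Subtotal: $95,490.50
Write-off: 3.7 × $430 = $1,591.00
Total: $95,490.50 − $1,591.00 = $93,899.50

$93,899.50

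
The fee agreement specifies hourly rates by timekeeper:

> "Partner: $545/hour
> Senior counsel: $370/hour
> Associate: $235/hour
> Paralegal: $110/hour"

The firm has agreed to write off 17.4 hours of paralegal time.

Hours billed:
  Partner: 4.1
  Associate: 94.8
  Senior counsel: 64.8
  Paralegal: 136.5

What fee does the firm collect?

Partner: 4.1 × $545 = $2,234.50
Senior counsel: 64.8 × $370 = $23,976.00
Associate: 94.8 × $235 = $22,278.00
Paralegal: 136.5 × $110 = $15,015.00
Subtotal: $63,503.50
Write-off: 17.4 × $110 = $1,914.00
Total: $63,503.50 − $1,914.00 = $61,589.50

$61,589.50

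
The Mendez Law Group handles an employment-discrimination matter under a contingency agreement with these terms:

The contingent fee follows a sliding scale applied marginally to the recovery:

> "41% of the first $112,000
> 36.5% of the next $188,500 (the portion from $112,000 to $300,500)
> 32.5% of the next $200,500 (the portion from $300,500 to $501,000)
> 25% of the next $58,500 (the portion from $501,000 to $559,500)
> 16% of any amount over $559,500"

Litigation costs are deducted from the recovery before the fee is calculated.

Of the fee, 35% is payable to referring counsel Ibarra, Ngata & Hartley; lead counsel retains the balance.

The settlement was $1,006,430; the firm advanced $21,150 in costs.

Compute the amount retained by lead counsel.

Fee base (net of costs): $1,006,430 − $21,150 = $985,280
First $112,000 at 41% = $45,920.00
Next $188,500 at 36.5% = $68,802.50
Next $200,500 at 32.5% = $65,162.50
Next $58,500 at 25% = $14,625.00
Remaining $425,780 at 16% = $68,124.80
Fee: $45,920.00 + $68,802.50 + $65,162.50 + $14,625.00 + $68,124.80 = $262,634.80
Referral share: 35% of $262,634.80 = $91,922.18; lead counsel retains $262,634.80 − $91,922.18 = $170,712.62.

$170,712.62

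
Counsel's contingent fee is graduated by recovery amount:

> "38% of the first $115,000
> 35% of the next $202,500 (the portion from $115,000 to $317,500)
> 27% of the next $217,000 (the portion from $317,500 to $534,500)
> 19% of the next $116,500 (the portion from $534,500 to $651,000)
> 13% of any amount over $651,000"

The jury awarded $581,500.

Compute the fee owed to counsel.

First $115,000 at 38% = $43,700.00
Next $202,500 at 35% = $70,875.00
Next $217,000 at 27% = $58,590.00
Remaining $47,000 at 19% = $8,930.00
Fee: $43,700.00 + $70,875.00 + $58,590.00 + $8,930.00 = $182,095.00

$182,095.00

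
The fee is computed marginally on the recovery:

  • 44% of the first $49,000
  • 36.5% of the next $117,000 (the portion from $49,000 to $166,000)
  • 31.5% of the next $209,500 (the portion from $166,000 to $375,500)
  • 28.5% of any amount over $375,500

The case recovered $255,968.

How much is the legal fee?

$92,604.92

First $49,000 at 44% = $21,560.00
Next $117,000 at 36.5% = $42,705.00
Remaining $89,968 at 31.5% = $28,339.92
Fee: $21,560.00 + $42,705.00 + $28,339.92 = $92,604.92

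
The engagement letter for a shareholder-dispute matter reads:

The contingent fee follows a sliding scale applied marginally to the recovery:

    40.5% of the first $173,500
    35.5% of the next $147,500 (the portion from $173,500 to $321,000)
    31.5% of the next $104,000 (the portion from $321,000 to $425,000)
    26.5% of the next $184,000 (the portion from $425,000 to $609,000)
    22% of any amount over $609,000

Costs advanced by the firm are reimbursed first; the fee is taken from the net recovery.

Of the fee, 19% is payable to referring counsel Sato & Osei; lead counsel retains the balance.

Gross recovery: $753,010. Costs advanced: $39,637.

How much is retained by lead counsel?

Fee base (net of costs): $753,010 − $39,637 = $713,373
First $173,500 at 40.5% = $70,267.50
Next $147,500 at 35.5% = $52,362.50
Next $104,000 at 31.5% = $32,760.00
Next $184,000 at 26.5% = $48,760.00
Remaining $104,373 at 22% = $22,962.06
Fee: $70,267.50 + $52,362.50 + $32,760.00 + $48,760.00 + $22,962.06 = $227,112.06
Referral share: 19% of $227,112.06 = $43,151.29; lead counsel retains $227,112.06 − $43,151.29 = $183,960.77.

$183,960.77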